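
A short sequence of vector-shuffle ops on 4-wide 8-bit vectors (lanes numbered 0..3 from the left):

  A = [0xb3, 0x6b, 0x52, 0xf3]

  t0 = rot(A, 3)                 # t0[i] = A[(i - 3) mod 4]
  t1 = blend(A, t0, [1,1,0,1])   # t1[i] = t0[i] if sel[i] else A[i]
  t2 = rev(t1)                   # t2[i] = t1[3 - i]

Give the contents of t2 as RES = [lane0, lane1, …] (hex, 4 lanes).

RES = [ 0xb3  0x52  0x52  0x6b ]

→ t0 |6b|52|f3|b3|
→ t1 |6b|52|52|b3|
→ t2 |b3|52|52|6b|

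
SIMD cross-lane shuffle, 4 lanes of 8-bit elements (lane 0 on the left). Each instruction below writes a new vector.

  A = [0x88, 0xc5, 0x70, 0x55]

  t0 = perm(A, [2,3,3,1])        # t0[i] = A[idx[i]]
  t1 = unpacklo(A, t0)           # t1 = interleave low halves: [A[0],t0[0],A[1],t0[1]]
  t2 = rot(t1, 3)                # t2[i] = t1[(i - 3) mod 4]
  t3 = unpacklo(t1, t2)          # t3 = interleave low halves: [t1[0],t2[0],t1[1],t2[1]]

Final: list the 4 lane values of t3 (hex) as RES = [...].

RES = [ 0x88  0x70  0x70  0xc5 ]

  t0: 70 55 55 c5
  t1: 88 70 c5 55
  t2: 70 c5 55 88
  t3: 88 70 70 c5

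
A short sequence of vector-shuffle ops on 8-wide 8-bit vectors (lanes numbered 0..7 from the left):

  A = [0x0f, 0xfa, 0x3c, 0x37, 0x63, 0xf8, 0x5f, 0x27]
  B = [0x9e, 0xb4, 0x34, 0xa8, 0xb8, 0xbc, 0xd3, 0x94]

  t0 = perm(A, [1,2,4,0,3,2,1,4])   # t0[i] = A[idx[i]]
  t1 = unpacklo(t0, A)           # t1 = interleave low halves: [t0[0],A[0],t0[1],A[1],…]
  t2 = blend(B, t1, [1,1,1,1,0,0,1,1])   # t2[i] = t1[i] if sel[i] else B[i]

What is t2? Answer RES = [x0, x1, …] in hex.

→ t0 |fa|3c|63|0f|37|3c|fa|63|
→ t1 |fa|0f|3c|fa|63|3c|0f|37|
→ t2 |fa|0f|3c|fa|b8|bc|0f|37|

RES = [ 0xfa  0x0f  0x3c  0xfa  0xb8  0xbc  0x0f  0x37 ]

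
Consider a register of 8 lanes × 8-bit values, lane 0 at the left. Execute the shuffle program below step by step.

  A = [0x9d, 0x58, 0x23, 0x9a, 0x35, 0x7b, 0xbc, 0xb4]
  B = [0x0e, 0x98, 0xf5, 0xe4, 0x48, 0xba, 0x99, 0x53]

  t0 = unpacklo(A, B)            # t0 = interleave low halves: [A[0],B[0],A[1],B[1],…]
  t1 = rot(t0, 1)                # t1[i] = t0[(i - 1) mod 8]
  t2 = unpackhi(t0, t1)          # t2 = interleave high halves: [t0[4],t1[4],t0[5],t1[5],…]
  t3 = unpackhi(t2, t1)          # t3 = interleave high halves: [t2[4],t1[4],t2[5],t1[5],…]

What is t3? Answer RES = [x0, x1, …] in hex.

→ t0 |9d|0e|58|98|23|f5|9a|e4|
→ t1 |e4|9d|0e|58|98|23|f5|9a|
→ t2 |23|98|f5|23|9a|f5|e4|9a|
→ t3 |9a|98|f5|23|e4|f5|9a|9a|

RES = [0x9a, 0x98, 0xf5, 0x23, 0xe4, 0xf5, 0x9a, 0x9a]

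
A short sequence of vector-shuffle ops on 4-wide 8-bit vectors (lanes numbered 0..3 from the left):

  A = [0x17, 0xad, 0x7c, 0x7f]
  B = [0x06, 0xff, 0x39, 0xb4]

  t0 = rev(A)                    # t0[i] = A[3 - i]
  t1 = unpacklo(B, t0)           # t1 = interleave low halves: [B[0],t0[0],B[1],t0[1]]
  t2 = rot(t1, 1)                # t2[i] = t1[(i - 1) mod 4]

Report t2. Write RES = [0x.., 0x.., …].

t0 = [0x7f, 0x7c, 0xad, 0x17]
t1 = [0x06, 0x7f, 0xff, 0x7c]
t2 = [0x7c, 0x06, 0x7f, 0xff]

RES = [ 0x7c  0x06  0x7f  0xff ]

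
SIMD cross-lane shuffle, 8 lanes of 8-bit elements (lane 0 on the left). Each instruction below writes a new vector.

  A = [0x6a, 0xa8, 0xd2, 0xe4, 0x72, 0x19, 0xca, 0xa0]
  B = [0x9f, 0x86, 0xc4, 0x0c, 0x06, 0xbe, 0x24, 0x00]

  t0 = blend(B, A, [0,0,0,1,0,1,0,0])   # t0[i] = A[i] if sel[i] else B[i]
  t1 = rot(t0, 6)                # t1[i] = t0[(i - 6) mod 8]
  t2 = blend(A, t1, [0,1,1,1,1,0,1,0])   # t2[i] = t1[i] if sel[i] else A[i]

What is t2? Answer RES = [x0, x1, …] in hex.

t0 = [0x9f, 0x86, 0xc4, 0xe4, 0x06, 0x19, 0x24, 0x00]
t1 = [0xc4, 0xe4, 0x06, 0x19, 0x24, 0x00, 0x9f, 0x86]
t2 = [0x6a, 0xe4, 0x06, 0x19, 0x24, 0x19, 0x9f, 0xa0]

RES = [ 0x6a  0xe4  0x06  0x19  0x24  0x19  0x9f  0xa0 ]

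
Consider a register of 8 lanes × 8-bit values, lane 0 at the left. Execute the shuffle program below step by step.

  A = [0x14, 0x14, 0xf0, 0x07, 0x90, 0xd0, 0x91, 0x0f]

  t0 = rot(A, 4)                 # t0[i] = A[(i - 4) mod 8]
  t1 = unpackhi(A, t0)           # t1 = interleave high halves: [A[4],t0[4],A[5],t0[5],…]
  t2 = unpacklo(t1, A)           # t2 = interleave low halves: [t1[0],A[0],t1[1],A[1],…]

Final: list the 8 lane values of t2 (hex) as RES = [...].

t0 = [0x90, 0xd0, 0x91, 0x0f, 0x14, 0x14, 0xf0, 0x07]
t1 = [0x90, 0x14, 0xd0, 0x14, 0x91, 0xf0, 0x0f, 0x07]
t2 = [0x90, 0x14, 0x14, 0x14, 0xd0, 0xf0, 0x14, 0x07]

RES = [ 0x90  0x14  0x14  0x14  0xd0  0xf0  0x14  0x07 ]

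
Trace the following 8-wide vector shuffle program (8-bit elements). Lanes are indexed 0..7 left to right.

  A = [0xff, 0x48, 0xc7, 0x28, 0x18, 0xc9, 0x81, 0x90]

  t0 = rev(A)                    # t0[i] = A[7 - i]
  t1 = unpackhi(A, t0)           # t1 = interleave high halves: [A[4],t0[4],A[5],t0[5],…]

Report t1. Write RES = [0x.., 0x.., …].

RES = [0x18, 0x28, 0xc9, 0xc7, 0x81, 0x48, 0x90, 0xff]

t0 = [0x90, 0x81, 0xc9, 0x18, 0x28, 0xc7, 0x48, 0xff]
t1 = [0x18, 0x28, 0xc9, 0xc7, 0x81, 0x48, 0x90, 0xff]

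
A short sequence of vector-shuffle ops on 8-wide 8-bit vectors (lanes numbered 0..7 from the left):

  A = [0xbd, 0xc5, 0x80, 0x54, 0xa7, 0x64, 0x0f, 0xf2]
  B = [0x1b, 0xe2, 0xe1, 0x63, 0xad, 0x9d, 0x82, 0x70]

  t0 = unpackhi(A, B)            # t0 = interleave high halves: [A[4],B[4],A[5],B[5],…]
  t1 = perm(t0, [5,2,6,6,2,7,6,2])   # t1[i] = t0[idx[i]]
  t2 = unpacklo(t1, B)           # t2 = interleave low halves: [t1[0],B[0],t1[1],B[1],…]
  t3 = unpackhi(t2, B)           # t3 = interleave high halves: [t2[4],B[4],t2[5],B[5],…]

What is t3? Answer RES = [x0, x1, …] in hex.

RES = [ 0xf2  0xad  0xe1  0x9d  0xf2  0x82  0x63  0x70 ]

t0 = [0xa7, 0xad, 0x64, 0x9d, 0x0f, 0x82, 0xf2, 0x70]
t1 = [0x82, 0x64, 0xf2, 0xf2, 0x64, 0x70, 0xf2, 0x64]
t2 = [0x82, 0x1b, 0x64, 0xe2, 0xf2, 0xe1, 0xf2, 0x63]
t3 = [0xf2, 0xad, 0xe1, 0x9d, 0xf2, 0x82, 0x63, 0x70]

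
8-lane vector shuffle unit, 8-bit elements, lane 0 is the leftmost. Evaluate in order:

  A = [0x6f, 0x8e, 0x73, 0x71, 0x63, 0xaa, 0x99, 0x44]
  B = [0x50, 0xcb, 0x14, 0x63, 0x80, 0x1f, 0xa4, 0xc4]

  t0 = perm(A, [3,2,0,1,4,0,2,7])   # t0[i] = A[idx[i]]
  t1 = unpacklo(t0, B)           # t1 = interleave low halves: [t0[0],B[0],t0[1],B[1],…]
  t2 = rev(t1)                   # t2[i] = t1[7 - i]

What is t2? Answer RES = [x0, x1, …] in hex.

→ t0 |71|73|6f|8e|63|6f|73|44|
→ t1 |71|50|73|cb|6f|14|8e|63|
→ t2 |63|8e|14|6f|cb|73|50|71|

RES = [0x63, 0x8e, 0x14, 0x6f, 0xcb, 0x73, 0x50, 0x71]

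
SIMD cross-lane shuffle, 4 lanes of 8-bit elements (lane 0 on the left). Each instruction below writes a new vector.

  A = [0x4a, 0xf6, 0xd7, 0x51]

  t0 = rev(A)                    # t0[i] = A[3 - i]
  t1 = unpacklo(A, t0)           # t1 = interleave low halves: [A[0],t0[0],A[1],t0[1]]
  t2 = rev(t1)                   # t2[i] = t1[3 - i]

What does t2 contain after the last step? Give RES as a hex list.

RES = [0xd7, 0xf6, 0x51, 0x4a]

→ t0 |51|d7|f6|4a|
→ t1 |4a|51|f6|d7|
→ t2 |d7|f6|51|4a|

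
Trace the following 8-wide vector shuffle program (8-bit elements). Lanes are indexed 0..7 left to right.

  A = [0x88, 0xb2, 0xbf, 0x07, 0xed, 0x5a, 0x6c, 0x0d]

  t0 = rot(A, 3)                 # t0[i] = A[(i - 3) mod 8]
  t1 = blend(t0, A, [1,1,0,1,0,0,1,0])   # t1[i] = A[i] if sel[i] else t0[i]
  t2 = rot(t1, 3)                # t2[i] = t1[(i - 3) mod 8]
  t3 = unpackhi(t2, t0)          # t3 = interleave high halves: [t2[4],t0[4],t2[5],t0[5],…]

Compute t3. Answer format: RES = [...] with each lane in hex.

t0 = [0x5a, 0x6c, 0x0d, 0x88, 0xb2, 0xbf, 0x07, 0xed]
t1 = [0x88, 0xb2, 0x0d, 0x07, 0xb2, 0xbf, 0x6c, 0xed]
t2 = [0xbf, 0x6c, 0xed, 0x88, 0xb2, 0x0d, 0x07, 0xb2]
t3 = [0xb2, 0xb2, 0x0d, 0xbf, 0x07, 0x07, 0xb2, 0xed]

RES = [0xb2, 0xb2, 0x0d, 0xbf, 0x07, 0x07, 0xb2, 0xed]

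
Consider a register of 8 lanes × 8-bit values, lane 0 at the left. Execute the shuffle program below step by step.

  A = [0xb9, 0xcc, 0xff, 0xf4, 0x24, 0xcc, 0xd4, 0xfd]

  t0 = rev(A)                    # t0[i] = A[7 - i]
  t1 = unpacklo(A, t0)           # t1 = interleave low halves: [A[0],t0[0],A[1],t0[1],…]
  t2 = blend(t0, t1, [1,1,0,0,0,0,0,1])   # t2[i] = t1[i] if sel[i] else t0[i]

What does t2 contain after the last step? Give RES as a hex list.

  t0: fd d4 cc 24 f4 ff cc b9
  t1: b9 fd cc d4 ff cc f4 24
  t2: b9 fd cc 24 f4 ff cc 24

RES = [0xb9, 0xfd, 0xcc, 0x24, 0xf4, 0xff, 0xcc, 0x24]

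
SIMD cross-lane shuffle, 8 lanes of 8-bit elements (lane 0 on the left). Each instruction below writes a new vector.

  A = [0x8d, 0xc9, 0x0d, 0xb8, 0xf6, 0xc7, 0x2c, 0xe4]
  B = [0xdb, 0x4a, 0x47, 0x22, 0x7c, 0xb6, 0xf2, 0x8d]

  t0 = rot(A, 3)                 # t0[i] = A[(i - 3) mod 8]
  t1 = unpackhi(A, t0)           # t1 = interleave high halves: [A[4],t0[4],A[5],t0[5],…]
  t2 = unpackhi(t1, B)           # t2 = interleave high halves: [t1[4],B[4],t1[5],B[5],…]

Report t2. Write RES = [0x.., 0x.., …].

RES = [0x2c, 0x7c, 0xb8, 0xb6, 0xe4, 0xf2, 0xf6, 0x8d]

→ t0 |c7|2c|e4|8d|c9|0d|b8|f6|
→ t1 |f6|c9|c7|0d|2c|b8|e4|f6|
→ t2 |2c|7c|b8|b6|e4|f2|f6|8d|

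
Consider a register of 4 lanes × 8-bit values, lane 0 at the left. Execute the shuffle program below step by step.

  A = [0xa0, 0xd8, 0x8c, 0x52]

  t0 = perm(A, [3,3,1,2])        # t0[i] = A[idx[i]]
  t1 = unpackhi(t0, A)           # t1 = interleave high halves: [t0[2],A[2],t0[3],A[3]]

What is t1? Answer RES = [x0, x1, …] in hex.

RES = [0xd8, 0x8c, 0x8c, 0x52]

→ t0 |52|52|d8|8c|
→ t1 |d8|8c|8c|52|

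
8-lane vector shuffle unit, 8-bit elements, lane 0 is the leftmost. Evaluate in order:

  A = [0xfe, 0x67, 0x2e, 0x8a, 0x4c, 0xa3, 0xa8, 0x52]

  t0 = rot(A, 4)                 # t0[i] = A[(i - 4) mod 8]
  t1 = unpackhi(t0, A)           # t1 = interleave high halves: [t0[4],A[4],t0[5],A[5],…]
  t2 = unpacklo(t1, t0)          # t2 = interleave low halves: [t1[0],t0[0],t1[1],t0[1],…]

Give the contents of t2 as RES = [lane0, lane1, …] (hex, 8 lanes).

  t0: 4c a3 a8 52 fe 67 2e 8a
  t1: fe 4c 67 a3 2e a8 8a 52
  t2: fe 4c 4c a3 67 a8 a3 52

RES = [ 0xfe  0x4c  0x4c  0xa3  0x67  0xa8  0xa3  0x52 ]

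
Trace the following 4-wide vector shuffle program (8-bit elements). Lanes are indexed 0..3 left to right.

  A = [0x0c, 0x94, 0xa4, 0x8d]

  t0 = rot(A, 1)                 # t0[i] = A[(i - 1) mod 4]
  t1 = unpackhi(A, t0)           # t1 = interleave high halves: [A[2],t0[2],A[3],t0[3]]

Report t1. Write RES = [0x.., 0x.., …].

RES = [ 0xa4  0x94  0x8d  0xa4 ]

t0 = [0x8d, 0x0c, 0x94, 0xa4]
t1 = [0xa4, 0x94, 0x8d, 0xa4]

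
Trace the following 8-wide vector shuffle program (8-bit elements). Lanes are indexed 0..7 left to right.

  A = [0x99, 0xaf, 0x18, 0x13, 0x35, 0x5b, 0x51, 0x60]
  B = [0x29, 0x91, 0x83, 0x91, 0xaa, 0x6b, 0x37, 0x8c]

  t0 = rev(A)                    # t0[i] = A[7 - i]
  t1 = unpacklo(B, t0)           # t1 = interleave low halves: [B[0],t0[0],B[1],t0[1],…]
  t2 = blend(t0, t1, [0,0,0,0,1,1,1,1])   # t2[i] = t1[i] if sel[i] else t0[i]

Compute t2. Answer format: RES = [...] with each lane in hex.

  t0: 60 51 5b 35 13 18 af 99
  t1: 29 60 91 51 83 5b 91 35
  t2: 60 51 5b 35 83 5b 91 35

RES = [0x60, 0x51, 0x5b, 0x35, 0x83, 0x5b, 0x91, 0x35]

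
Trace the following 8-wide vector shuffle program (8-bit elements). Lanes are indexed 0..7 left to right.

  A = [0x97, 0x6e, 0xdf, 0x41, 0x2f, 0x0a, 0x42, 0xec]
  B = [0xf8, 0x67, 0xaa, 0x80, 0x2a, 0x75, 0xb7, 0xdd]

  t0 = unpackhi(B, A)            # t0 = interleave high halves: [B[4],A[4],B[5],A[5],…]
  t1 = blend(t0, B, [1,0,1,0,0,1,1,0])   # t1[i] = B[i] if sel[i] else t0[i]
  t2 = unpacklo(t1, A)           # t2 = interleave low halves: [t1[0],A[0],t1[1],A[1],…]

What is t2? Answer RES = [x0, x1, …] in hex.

t0 = [0x2a, 0x2f, 0x75, 0x0a, 0xb7, 0x42, 0xdd, 0xec]
t1 = [0xf8, 0x2f, 0xaa, 0x0a, 0xb7, 0x75, 0xb7, 0xec]
t2 = [0xf8, 0x97, 0x2f, 0x6e, 0xaa, 0xdf, 0x0a, 0x41]

RES = [0xf8, 0x97, 0x2f, 0x6e, 0xaa, 0xdf, 0x0a, 0x41]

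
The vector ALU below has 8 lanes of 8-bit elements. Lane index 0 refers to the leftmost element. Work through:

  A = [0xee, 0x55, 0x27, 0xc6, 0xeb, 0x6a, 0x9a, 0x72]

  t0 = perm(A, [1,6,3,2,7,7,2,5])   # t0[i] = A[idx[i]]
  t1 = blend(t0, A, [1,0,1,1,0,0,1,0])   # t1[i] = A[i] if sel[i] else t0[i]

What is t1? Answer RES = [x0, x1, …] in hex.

→ t0 |55|9a|c6|27|72|72|27|6a|
→ t1 |ee|9a|27|c6|72|72|9a|6a|

RES = [0xee, 0x9a, 0x27, 0xc6, 0x72, 0x72, 0x9a, 0x6a]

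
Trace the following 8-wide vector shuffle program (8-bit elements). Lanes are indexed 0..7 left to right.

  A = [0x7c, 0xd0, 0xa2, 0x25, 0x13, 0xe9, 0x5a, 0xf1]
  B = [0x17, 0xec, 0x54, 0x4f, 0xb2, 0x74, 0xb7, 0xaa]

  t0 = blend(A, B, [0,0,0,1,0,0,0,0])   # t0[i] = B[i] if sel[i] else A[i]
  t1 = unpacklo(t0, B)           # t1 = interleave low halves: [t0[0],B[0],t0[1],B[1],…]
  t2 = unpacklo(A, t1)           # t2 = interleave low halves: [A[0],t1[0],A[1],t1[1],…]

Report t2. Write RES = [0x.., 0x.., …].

RES = [ 0x7c  0x7c  0xd0  0x17  0xa2  0xd0  0x25  0xec ]

t0 = [0x7c, 0xd0, 0xa2, 0x4f, 0x13, 0xe9, 0x5a, 0xf1]
t1 = [0x7c, 0x17, 0xd0, 0xec, 0xa2, 0x54, 0x4f, 0x4f]
t2 = [0x7c, 0x7c, 0xd0, 0x17, 0xa2, 0xd0, 0x25, 0xec]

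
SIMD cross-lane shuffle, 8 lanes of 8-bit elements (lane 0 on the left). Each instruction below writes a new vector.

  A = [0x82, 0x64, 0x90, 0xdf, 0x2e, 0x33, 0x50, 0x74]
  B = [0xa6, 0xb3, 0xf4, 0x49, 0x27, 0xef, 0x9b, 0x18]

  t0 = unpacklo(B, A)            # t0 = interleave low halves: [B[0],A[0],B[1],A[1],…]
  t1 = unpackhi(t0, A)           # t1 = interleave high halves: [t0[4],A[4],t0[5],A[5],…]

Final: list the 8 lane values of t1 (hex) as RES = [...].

→ t0 |a6|82|b3|64|f4|90|49|df|
→ t1 |f4|2e|90|33|49|50|df|74|

RES = [ 0xf4  0x2e  0x90  0x33  0x49  0x50  0xdf  0x74 ]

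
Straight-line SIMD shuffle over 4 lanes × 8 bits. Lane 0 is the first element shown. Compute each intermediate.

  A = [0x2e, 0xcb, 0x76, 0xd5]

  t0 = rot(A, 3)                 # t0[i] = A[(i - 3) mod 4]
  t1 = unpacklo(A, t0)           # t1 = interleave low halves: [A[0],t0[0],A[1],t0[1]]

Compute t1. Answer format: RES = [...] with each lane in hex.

RES = [ 0x2e  0xcb  0xcb  0x76 ]

  t0: cb 76 d5 2e
  t1: 2e cb cb 76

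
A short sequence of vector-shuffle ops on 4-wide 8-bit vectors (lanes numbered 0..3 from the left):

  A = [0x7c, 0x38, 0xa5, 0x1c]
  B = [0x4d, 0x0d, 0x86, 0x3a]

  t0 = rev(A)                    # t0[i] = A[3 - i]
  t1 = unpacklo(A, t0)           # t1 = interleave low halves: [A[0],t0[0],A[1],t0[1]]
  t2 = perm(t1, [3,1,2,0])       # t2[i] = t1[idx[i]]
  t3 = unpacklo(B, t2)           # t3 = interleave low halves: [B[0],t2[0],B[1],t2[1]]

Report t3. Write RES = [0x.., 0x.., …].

  t0: 1c a5 38 7c
  t1: 7c 1c 38 a5
  t2: a5 1c 38 7c
  t3: 4d a5 0d 1c

RES = [0x4d, 0xa5, 0x0d, 0x1c]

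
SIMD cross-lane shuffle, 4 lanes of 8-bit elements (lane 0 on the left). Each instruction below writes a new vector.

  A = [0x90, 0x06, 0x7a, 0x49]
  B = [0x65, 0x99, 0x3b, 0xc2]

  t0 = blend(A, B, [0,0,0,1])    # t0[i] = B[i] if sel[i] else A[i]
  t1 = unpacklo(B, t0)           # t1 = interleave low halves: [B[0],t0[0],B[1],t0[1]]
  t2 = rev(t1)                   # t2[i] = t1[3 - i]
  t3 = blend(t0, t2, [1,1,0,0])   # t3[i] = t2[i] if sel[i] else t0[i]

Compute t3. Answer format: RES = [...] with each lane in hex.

  t0: 90 06 7a c2
  t1: 65 90 99 06
  t2: 06 99 90 65
  t3: 06 99 7a c2

RES = [0x06, 0x99, 0x7a, 0xc2]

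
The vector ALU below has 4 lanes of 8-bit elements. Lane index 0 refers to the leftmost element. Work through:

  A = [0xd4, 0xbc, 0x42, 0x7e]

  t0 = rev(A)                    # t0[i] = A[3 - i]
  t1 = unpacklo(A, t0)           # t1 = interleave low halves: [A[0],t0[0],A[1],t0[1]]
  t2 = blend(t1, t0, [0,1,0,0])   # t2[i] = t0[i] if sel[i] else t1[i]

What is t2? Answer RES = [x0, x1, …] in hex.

RES = [ 0xd4  0x42  0xbc  0x42 ]

t0 = [0x7e, 0x42, 0xbc, 0xd4]
t1 = [0xd4, 0x7e, 0xbc, 0x42]
t2 = [0xd4, 0x42, 0xbc, 0x42]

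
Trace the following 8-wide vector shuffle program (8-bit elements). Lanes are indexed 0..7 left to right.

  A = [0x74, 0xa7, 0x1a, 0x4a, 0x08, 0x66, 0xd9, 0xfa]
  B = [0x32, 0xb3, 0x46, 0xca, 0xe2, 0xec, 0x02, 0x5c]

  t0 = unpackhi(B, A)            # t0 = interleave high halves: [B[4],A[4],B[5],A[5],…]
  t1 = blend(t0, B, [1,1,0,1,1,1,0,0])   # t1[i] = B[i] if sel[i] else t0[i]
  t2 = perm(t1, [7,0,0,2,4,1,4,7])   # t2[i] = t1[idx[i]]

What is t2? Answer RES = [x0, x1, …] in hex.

RES = [ 0xfa  0x32  0x32  0xec  0xe2  0xb3  0xe2  0xfa ]

t0 = [0xe2, 0x08, 0xec, 0x66, 0x02, 0xd9, 0x5c, 0xfa]
t1 = [0x32, 0xb3, 0xec, 0xca, 0xe2, 0xec, 0x5c, 0xfa]
t2 = [0xfa, 0x32, 0x32, 0xec, 0xe2, 0xb3, 0xe2, 0xfa]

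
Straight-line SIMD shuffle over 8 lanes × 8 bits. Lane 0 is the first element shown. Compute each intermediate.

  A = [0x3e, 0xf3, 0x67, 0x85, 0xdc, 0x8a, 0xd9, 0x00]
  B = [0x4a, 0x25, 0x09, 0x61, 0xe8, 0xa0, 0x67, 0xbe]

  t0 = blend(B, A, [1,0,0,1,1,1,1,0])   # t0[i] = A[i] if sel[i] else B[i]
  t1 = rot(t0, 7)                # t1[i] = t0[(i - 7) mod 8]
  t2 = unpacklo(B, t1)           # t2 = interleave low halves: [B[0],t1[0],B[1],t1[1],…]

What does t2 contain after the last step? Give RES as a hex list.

t0 = [0x3e, 0x25, 0x09, 0x85, 0xdc, 0x8a, 0xd9, 0xbe]
t1 = [0x25, 0x09, 0x85, 0xdc, 0x8a, 0xd9, 0xbe, 0x3e]
t2 = [0x4a, 0x25, 0x25, 0x09, 0x09, 0x85, 0x61, 0xdc]

RES = [ 0x4a  0x25  0x25  0x09  0x09  0x85  0x61  0xdc ]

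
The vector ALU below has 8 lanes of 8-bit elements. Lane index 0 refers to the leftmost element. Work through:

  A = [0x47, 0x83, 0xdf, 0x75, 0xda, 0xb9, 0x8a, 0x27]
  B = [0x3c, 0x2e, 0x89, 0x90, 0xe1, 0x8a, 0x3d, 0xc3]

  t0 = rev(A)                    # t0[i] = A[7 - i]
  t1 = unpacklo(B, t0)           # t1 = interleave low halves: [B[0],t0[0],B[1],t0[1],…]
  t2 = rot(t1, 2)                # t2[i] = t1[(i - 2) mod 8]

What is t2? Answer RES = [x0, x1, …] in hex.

RES = [ 0x90  0xda  0x3c  0x27  0x2e  0x8a  0x89  0xb9 ]

  t0: 27 8a b9 da 75 df 83 47
  t1: 3c 27 2e 8a 89 b9 90 da
  t2: 90 da 3c 27 2e 8a 89 b9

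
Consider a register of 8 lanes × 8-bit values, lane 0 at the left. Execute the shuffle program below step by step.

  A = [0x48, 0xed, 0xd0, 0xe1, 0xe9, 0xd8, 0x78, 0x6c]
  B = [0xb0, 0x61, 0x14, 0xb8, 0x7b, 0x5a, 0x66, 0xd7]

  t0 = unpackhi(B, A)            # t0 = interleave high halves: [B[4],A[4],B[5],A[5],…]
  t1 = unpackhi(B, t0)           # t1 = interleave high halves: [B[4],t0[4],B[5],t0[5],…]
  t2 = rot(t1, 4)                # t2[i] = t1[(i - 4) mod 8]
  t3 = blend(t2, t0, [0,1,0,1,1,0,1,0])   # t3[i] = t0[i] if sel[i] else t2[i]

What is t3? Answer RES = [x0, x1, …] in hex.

RES = [0x66, 0xe9, 0xd7, 0xd8, 0x66, 0x66, 0xd7, 0x78]

t0 = [0x7b, 0xe9, 0x5a, 0xd8, 0x66, 0x78, 0xd7, 0x6c]
t1 = [0x7b, 0x66, 0x5a, 0x78, 0x66, 0xd7, 0xd7, 0x6c]
t2 = [0x66, 0xd7, 0xd7, 0x6c, 0x7b, 0x66, 0x5a, 0x78]
t3 = [0x66, 0xe9, 0xd7, 0xd8, 0x66, 0x66, 0xd7, 0x78]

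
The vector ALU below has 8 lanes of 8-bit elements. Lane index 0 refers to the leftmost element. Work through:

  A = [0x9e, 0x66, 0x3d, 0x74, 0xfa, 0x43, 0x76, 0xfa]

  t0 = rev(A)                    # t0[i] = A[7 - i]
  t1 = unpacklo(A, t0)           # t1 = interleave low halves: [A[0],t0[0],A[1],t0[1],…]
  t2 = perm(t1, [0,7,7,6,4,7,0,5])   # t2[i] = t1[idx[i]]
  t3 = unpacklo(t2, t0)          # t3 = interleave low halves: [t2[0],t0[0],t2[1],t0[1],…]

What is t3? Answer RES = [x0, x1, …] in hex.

RES = [0x9e, 0xfa, 0xfa, 0x76, 0xfa, 0x43, 0x74, 0xfa]

→ t0 |fa|76|43|fa|74|3d|66|9e|
→ t1 |9e|fa|66|76|3d|43|74|fa|
→ t2 |9e|fa|fa|74|3d|fa|9e|43|
→ t3 |9e|fa|fa|76|fa|43|74|fa|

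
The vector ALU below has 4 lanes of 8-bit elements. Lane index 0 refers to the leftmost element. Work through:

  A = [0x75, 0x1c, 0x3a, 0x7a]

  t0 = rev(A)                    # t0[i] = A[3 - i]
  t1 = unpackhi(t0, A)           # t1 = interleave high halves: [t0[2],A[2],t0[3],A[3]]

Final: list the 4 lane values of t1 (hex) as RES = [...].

RES = [ 0x1c  0x3a  0x75  0x7a ]

  t0: 7a 3a 1c 75
  t1: 1c 3a 75 7a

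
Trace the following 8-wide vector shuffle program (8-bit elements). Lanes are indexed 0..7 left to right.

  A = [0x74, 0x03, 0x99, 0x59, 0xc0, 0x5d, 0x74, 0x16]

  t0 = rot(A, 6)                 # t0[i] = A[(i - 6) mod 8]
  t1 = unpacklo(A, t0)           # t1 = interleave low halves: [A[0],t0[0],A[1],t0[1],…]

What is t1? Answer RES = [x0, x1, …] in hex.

→ t0 |99|59|c0|5d|74|16|74|03|
→ t1 |74|99|03|59|99|c0|59|5d|

RES = [ 0x74  0x99  0x03  0x59  0x99  0xc0  0x59  0x5d ]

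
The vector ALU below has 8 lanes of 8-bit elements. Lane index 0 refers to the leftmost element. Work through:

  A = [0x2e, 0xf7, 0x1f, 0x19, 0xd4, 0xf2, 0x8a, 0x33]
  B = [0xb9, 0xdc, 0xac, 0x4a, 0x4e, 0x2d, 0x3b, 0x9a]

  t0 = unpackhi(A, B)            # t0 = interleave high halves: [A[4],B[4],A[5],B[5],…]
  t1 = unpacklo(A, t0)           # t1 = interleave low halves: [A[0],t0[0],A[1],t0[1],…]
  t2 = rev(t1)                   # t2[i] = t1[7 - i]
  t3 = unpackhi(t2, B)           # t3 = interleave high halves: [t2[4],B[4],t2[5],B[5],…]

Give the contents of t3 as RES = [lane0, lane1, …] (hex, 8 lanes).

→ t0 |d4|4e|f2|2d|8a|3b|33|9a|
→ t1 |2e|d4|f7|4e|1f|f2|19|2d|
→ t2 |2d|19|f2|1f|4e|f7|d4|2e|
→ t3 |4e|4e|f7|2d|d4|3b|2e|9a|

RES = [ 0x4e  0x4e  0xf7  0x2d  0xd4  0x3b  0x2e  0x9a ]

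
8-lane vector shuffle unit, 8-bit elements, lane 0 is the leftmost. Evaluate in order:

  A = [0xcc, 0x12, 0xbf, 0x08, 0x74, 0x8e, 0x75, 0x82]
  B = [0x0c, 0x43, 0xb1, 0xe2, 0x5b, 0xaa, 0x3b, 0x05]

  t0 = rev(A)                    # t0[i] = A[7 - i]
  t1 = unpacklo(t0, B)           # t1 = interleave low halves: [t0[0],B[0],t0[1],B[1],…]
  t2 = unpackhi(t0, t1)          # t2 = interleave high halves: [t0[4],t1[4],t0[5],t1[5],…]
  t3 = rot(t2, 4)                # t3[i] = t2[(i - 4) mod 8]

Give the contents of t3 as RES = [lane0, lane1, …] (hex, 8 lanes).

t0 = [0x82, 0x75, 0x8e, 0x74, 0x08, 0xbf, 0x12, 0xcc]
t1 = [0x82, 0x0c, 0x75, 0x43, 0x8e, 0xb1, 0x74, 0xe2]
t2 = [0x08, 0x8e, 0xbf, 0xb1, 0x12, 0x74, 0xcc, 0xe2]
t3 = [0x12, 0x74, 0xcc, 0xe2, 0x08, 0x8e, 0xbf, 0xb1]

RES = [0x12, 0x74, 0xcc, 0xe2, 0x08, 0x8e, 0xbf, 0xb1]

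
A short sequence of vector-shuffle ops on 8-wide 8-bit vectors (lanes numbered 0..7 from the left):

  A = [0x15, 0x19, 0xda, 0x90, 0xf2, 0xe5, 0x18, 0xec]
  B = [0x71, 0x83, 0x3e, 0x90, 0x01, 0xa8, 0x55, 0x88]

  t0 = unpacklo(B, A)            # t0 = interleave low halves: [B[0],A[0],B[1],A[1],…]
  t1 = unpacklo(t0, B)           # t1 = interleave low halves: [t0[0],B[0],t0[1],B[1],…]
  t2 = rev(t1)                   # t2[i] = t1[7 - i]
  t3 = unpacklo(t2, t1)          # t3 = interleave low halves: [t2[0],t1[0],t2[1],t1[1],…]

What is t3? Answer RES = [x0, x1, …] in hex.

t0 = [0x71, 0x15, 0x83, 0x19, 0x3e, 0xda, 0x90, 0x90]
t1 = [0x71, 0x71, 0x15, 0x83, 0x83, 0x3e, 0x19, 0x90]
t2 = [0x90, 0x19, 0x3e, 0x83, 0x83, 0x15, 0x71, 0x71]
t3 = [0x90, 0x71, 0x19, 0x71, 0x3e, 0x15, 0x83, 0x83]

RES = [0x90, 0x71, 0x19, 0x71, 0x3e, 0x15, 0x83, 0x83]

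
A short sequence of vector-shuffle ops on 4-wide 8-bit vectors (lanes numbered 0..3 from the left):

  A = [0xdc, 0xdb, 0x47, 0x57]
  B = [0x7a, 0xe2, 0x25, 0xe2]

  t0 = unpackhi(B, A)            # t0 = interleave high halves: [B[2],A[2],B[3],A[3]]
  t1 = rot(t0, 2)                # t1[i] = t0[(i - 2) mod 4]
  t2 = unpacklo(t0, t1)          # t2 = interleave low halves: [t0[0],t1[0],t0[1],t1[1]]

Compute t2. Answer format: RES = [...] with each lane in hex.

  t0: 25 47 e2 57
  t1: e2 57 25 47
  t2: 25 e2 47 57

RES = [ 0x25  0xe2  0x47  0x57 ]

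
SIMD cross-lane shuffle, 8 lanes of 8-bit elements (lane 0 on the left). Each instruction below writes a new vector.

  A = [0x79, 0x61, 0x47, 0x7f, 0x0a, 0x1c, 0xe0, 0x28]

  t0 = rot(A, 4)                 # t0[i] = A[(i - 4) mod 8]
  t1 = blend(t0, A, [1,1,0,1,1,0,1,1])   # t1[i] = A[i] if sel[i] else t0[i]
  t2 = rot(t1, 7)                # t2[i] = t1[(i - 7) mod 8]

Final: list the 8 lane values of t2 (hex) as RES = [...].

→ t0 |0a|1c|e0|28|79|61|47|7f|
→ t1 |79|61|e0|7f|0a|61|e0|28|
→ t2 |61|e0|7f|0a|61|e0|28|79|

RES = [ 0x61  0xe0  0x7f  0x0a  0x61  0xe0  0x28  0x79 ]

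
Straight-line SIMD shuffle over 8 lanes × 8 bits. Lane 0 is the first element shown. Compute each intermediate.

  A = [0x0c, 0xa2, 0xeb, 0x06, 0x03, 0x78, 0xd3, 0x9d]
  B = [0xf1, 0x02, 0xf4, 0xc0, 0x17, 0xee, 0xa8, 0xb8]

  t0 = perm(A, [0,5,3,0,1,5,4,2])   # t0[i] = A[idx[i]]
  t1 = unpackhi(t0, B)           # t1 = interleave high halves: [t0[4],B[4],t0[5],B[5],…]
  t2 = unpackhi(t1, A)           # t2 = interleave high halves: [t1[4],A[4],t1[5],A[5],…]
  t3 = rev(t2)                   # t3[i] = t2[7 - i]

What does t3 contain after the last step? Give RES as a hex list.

RES = [ 0x9d  0xb8  0xd3  0xeb  0x78  0xa8  0x03  0x03 ]

  t0: 0c 78 06 0c a2 78 03 eb
  t1: a2 17 78 ee 03 a8 eb b8
  t2: 03 03 a8 78 eb d3 b8 9d
  t3: 9d b8 d3 eb 78 a8 03 03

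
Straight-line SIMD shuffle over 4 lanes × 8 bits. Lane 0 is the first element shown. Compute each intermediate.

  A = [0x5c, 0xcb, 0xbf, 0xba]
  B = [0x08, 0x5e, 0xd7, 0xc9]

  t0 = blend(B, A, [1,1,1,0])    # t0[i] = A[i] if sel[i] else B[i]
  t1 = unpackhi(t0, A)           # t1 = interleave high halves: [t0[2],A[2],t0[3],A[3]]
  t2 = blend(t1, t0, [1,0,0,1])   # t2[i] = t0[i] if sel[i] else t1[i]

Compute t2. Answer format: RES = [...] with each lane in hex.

RES = [ 0x5c  0xbf  0xc9  0xc9 ]

→ t0 |5c|cb|bf|c9|
→ t1 |bf|bf|c9|ba|
→ t2 |5c|bf|c9|c9|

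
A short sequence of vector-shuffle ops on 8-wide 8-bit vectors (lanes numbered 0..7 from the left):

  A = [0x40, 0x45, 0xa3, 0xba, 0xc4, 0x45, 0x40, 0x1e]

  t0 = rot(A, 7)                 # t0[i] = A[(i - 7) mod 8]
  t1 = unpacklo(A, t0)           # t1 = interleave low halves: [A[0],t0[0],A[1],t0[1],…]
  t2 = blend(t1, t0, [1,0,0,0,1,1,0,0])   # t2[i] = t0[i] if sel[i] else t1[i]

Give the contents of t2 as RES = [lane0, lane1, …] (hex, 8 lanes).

RES = [0x45, 0x45, 0x45, 0xa3, 0x45, 0x40, 0xba, 0xc4]

→ t0 |45|a3|ba|c4|45|40|1e|40|
→ t1 |40|45|45|a3|a3|ba|ba|c4|
→ t2 |45|45|45|a3|45|40|ba|c4|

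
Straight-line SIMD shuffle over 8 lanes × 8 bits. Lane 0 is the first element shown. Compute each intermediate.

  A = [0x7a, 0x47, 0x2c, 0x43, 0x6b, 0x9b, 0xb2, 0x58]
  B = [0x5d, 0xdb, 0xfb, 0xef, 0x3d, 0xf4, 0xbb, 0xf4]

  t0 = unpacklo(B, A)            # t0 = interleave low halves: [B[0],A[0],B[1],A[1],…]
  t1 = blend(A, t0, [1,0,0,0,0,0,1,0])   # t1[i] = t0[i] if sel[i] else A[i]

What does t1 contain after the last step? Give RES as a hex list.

→ t0 |5d|7a|db|47|fb|2c|ef|43|
→ t1 |5d|47|2c|43|6b|9b|ef|58|

RES = [0x5d, 0x47, 0x2c, 0x43, 0x6b, 0x9b, 0xef, 0x58]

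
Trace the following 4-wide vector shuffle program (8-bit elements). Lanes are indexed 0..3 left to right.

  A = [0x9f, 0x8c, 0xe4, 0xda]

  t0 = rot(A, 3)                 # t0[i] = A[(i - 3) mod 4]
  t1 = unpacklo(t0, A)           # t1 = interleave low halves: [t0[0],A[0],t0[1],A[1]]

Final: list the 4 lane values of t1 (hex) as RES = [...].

  t0: 8c e4 da 9f
  t1: 8c 9f e4 8c

RES = [ 0x8c  0x9f  0xe4  0x8c ]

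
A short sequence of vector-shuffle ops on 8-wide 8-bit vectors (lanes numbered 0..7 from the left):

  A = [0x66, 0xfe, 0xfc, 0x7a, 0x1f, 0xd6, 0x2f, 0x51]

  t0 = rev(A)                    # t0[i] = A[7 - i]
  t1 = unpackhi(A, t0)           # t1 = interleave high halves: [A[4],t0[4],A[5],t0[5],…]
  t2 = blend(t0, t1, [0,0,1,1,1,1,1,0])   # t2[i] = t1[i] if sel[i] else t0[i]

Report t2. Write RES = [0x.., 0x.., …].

→ t0 |51|2f|d6|1f|7a|fc|fe|66|
→ t1 |1f|7a|d6|fc|2f|fe|51|66|
→ t2 |51|2f|d6|fc|2f|fe|51|66|

RES = [ 0x51  0x2f  0xd6  0xfc  0x2f  0xfe  0x51  0x66 ]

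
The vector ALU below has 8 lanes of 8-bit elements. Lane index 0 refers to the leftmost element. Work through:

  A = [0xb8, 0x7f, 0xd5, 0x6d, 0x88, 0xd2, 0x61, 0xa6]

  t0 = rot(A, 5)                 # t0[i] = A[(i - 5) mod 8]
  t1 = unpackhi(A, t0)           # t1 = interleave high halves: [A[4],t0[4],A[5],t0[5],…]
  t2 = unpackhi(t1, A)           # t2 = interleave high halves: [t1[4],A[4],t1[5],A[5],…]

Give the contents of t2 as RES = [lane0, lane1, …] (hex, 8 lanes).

RES = [0x61, 0x88, 0x7f, 0xd2, 0xa6, 0x61, 0xd5, 0xa6]

→ t0 |6d|88|d2|61|a6|b8|7f|d5|
→ t1 |88|a6|d2|b8|61|7f|a6|d5|
→ t2 |61|88|7f|d2|a6|61|d5|a6|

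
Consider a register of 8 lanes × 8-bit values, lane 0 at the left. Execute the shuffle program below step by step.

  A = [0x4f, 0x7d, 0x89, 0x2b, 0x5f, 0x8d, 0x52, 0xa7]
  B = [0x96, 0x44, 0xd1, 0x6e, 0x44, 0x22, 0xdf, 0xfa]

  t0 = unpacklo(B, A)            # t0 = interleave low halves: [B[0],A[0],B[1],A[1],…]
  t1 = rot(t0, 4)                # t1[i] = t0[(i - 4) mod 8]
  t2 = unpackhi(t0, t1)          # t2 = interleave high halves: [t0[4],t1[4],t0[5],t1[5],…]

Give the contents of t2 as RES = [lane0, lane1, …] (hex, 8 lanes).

RES = [ 0xd1  0x96  0x89  0x4f  0x6e  0x44  0x2b  0x7d ]

  t0: 96 4f 44 7d d1 89 6e 2b
  t1: d1 89 6e 2b 96 4f 44 7d
  t2: d1 96 89 4f 6e 44 2b 7d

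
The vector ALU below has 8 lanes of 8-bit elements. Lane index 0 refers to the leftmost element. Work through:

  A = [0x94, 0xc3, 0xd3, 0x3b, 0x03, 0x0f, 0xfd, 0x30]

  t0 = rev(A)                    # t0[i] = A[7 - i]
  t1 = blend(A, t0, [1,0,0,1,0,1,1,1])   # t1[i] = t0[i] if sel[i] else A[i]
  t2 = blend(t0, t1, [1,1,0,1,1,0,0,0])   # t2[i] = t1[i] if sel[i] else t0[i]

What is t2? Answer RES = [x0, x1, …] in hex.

t0 = [0x30, 0xfd, 0x0f, 0x03, 0x3b, 0xd3, 0xc3, 0x94]
t1 = [0x30, 0xc3, 0xd3, 0x03, 0x03, 0xd3, 0xc3, 0x94]
t2 = [0x30, 0xc3, 0x0f, 0x03, 0x03, 0xd3, 0xc3, 0x94]

RES = [ 0x30  0xc3  0x0f  0x03  0x03  0xd3  0xc3  0x94 ]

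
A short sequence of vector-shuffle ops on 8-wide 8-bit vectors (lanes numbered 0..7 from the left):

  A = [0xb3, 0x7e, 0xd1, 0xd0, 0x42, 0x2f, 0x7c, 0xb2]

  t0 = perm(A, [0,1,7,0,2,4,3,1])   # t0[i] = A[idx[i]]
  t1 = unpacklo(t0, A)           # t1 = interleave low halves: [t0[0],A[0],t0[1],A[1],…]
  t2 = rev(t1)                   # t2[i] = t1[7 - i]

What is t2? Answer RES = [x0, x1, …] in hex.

t0 = [0xb3, 0x7e, 0xb2, 0xb3, 0xd1, 0x42, 0xd0, 0x7e]
t1 = [0xb3, 0xb3, 0x7e, 0x7e, 0xb2, 0xd1, 0xb3, 0xd0]
t2 = [0xd0, 0xb3, 0xd1, 0xb2, 0x7e, 0x7e, 0xb3, 0xb3]

RES = [0xd0, 0xb3, 0xd1, 0xb2, 0x7e, 0x7e, 0xb3, 0xb3]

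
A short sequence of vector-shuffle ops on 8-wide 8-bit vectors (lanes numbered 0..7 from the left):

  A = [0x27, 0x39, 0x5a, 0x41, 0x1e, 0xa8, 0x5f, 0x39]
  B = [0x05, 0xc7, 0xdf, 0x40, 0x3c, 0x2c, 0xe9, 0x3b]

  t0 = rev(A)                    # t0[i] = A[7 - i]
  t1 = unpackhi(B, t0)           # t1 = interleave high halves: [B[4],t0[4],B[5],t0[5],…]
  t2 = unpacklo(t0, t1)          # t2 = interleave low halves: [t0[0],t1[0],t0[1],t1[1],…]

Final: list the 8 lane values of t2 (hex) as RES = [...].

  t0: 39 5f a8 1e 41 5a 39 27
  t1: 3c 41 2c 5a e9 39 3b 27
  t2: 39 3c 5f 41 a8 2c 1e 5a

RES = [ 0x39  0x3c  0x5f  0x41  0xa8  0x2c  0x1e  0x5a ]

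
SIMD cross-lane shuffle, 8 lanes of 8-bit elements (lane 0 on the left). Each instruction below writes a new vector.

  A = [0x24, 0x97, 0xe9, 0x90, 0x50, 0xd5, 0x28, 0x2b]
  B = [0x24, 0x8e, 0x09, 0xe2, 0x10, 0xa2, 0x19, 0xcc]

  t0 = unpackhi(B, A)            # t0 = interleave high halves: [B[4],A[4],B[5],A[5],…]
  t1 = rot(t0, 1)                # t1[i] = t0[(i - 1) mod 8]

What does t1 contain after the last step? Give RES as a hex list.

t0 = [0x10, 0x50, 0xa2, 0xd5, 0x19, 0x28, 0xcc, 0x2b]
t1 = [0x2b, 0x10, 0x50, 0xa2, 0xd5, 0x19, 0x28, 0xcc]

RES = [ 0x2b  0x10  0x50  0xa2  0xd5  0x19  0x28  0xcc ]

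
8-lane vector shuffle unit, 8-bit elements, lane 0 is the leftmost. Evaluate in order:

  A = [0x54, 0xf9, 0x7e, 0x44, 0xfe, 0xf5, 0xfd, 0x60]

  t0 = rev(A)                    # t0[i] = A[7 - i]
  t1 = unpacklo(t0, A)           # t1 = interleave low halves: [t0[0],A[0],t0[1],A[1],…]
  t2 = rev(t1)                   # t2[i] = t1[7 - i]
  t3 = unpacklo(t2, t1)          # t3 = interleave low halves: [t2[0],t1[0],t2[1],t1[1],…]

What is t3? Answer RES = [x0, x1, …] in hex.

  t0: 60 fd f5 fe 44 7e f9 54
  t1: 60 54 fd f9 f5 7e fe 44
  t2: 44 fe 7e f5 f9 fd 54 60
  t3: 44 60 fe 54 7e fd f5 f9

RES = [ 0x44  0x60  0xfe  0x54  0x7e  0xfd  0xf5  0xf9 ]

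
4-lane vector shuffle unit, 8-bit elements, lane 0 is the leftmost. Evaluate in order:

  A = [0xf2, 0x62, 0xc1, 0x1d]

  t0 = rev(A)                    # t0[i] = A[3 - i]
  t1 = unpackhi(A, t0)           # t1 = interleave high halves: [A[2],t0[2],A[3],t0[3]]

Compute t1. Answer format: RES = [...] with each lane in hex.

→ t0 |1d|c1|62|f2|
→ t1 |c1|62|1d|f2|

RES = [ 0xc1  0x62  0x1d  0xf2 ]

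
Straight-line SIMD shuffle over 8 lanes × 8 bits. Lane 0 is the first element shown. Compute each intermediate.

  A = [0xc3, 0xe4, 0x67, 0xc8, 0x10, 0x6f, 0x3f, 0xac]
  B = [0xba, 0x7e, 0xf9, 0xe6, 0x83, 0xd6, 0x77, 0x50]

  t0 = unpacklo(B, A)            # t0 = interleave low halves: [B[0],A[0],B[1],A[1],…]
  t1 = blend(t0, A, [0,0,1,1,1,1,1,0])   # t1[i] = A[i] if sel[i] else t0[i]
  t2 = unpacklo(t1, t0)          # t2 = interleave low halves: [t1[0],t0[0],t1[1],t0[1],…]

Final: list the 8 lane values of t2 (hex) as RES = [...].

RES = [0xba, 0xba, 0xc3, 0xc3, 0x67, 0x7e, 0xc8, 0xe4]

t0 = [0xba, 0xc3, 0x7e, 0xe4, 0xf9, 0x67, 0xe6, 0xc8]
t1 = [0xba, 0xc3, 0x67, 0xc8, 0x10, 0x6f, 0x3f, 0xc8]
t2 = [0xba, 0xba, 0xc3, 0xc3, 0x67, 0x7e, 0xc8, 0xe4]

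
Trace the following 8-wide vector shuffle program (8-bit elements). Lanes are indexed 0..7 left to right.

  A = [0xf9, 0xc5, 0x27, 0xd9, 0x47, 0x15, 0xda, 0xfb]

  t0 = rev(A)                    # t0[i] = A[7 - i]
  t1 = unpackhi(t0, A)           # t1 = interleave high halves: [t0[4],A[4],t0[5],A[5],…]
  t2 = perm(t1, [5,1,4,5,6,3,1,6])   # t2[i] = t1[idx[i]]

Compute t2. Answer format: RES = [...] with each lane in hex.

  t0: fb da 15 47 d9 27 c5 f9
  t1: d9 47 27 15 c5 da f9 fb
  t2: da 47 c5 da f9 15 47 f9

RES = [ 0xda  0x47  0xc5  0xda  0xf9  0x15  0x47  0xf9 ]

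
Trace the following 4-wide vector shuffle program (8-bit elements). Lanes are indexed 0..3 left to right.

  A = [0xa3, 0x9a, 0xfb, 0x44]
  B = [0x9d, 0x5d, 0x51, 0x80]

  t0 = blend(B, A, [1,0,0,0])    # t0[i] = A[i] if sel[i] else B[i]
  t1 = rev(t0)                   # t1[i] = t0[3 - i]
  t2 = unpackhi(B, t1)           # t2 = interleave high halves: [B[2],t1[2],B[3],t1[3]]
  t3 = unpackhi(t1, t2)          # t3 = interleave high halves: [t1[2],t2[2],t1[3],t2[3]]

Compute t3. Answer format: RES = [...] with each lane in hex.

RES = [0x5d, 0x80, 0xa3, 0xa3]

  t0: a3 5d 51 80
  t1: 80 51 5d a3
  t2: 51 5d 80 a3
  t3: 5d 80 a3 a3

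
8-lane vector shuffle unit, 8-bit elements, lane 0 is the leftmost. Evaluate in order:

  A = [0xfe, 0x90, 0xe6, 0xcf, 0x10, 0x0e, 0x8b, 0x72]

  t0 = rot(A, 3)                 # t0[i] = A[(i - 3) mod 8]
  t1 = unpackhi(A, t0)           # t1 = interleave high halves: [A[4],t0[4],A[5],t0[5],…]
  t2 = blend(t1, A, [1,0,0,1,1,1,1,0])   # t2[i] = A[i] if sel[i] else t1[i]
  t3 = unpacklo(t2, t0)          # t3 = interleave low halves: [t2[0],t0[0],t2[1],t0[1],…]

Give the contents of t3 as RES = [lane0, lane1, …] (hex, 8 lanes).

  t0: 0e 8b 72 fe 90 e6 cf 10
  t1: 10 90 0e e6 8b cf 72 10
  t2: fe 90 0e cf 10 0e 8b 10
  t3: fe 0e 90 8b 0e 72 cf fe

RES = [0xfe, 0x0e, 0x90, 0x8b, 0x0e, 0x72, 0xcf, 0xfe]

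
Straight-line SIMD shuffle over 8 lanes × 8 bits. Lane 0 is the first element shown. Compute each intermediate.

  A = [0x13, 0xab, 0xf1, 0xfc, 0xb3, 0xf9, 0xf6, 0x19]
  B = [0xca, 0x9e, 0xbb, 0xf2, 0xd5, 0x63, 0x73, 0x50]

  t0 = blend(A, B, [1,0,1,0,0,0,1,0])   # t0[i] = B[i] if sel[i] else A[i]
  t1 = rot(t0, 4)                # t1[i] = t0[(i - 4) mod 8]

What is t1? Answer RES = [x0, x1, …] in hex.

t0 = [0xca, 0xab, 0xbb, 0xfc, 0xb3, 0xf9, 0x73, 0x19]
t1 = [0xb3, 0xf9, 0x73, 0x19, 0xca, 0xab, 0xbb, 0xfc]

RES = [0xb3, 0xf9, 0x73, 0x19, 0xca, 0xab, 0xbb, 0xfc]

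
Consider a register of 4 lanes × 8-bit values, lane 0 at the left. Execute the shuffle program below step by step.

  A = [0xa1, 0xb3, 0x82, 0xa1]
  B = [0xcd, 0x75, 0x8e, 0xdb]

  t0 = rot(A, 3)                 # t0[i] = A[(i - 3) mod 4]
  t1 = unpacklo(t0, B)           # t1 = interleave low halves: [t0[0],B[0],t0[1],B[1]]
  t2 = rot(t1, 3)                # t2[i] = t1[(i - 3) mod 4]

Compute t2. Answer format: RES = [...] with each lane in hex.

t0 = [0xb3, 0x82, 0xa1, 0xa1]
t1 = [0xb3, 0xcd, 0x82, 0x75]
t2 = [0xcd, 0x82, 0x75, 0xb3]

RES = [0xcd, 0x82, 0x75, 0xb3]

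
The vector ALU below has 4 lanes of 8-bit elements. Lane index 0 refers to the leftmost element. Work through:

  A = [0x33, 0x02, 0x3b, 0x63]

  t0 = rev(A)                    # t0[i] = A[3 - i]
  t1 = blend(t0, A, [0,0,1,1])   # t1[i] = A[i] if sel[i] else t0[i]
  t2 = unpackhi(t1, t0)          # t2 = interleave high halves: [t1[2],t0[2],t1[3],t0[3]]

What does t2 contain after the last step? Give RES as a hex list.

RES = [ 0x3b  0x02  0x63  0x33 ]

→ t0 |63|3b|02|33|
→ t1 |63|3b|3b|63|
→ t2 |3b|02|63|33|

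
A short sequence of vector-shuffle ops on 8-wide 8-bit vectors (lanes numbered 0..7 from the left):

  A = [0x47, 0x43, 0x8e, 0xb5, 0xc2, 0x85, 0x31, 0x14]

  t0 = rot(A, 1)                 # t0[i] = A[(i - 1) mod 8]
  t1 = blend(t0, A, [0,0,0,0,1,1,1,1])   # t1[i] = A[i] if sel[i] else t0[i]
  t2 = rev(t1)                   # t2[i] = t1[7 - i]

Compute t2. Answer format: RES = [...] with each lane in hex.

RES = [ 0x14  0x31  0x85  0xc2  0x8e  0x43  0x47  0x14 ]

  t0: 14 47 43 8e b5 c2 85 31
  t1: 14 47 43 8e c2 85 31 14
  t2: 14 31 85 c2 8e 43 47 14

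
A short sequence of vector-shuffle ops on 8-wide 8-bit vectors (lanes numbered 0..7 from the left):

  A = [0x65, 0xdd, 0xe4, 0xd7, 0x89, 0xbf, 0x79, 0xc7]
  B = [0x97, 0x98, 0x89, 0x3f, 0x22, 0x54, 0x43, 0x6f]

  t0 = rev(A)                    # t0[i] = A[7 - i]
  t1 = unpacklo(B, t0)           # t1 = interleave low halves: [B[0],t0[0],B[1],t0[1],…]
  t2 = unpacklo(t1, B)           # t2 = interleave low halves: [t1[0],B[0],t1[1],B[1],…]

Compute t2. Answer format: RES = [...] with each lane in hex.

→ t0 |c7|79|bf|89|d7|e4|dd|65|
→ t1 |97|c7|98|79|89|bf|3f|89|
→ t2 |97|97|c7|98|98|89|79|3f|

RES = [ 0x97  0x97  0xc7  0x98  0x98  0x89  0x79  0x3f ]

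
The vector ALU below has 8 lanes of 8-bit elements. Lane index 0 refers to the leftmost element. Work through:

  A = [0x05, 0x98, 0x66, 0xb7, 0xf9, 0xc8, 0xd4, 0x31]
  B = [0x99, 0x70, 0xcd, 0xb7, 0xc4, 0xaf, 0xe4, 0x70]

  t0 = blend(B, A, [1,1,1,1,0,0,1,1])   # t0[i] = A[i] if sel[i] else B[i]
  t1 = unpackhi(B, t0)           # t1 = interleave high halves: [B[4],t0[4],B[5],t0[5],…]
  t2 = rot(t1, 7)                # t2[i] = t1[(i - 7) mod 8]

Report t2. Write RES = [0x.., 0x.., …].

  t0: 05 98 66 b7 c4 af d4 31
  t1: c4 c4 af af e4 d4 70 31
  t2: c4 af af e4 d4 70 31 c4

RES = [0xc4, 0xaf, 0xaf, 0xe4, 0xd4, 0x70, 0x31, 0xc4]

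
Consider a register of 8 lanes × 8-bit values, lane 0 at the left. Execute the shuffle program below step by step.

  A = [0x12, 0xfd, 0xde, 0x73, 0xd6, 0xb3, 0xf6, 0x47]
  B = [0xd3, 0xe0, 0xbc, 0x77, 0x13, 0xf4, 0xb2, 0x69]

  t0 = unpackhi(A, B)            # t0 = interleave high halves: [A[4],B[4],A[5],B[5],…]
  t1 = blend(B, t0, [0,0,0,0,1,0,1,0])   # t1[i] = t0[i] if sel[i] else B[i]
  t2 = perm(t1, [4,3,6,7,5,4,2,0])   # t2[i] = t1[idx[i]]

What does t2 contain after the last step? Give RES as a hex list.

RES = [ 0xf6  0x77  0x47  0x69  0xf4  0xf6  0xbc  0xd3 ]

  t0: d6 13 b3 f4 f6 b2 47 69
  t1: d3 e0 bc 77 f6 f4 47 69
  t2: f6 77 47 69 f4 f6 bc d3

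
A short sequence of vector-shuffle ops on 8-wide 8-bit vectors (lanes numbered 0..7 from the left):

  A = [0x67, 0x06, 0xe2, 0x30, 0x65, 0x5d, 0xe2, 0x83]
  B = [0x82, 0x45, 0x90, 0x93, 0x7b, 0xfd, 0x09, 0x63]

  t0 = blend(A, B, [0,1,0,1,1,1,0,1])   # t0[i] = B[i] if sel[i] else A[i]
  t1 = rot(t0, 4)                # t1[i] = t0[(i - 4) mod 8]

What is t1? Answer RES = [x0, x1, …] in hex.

RES = [0x7b, 0xfd, 0xe2, 0x63, 0x67, 0x45, 0xe2, 0x93]

  t0: 67 45 e2 93 7b fd e2 63
  t1: 7b fd e2 63 67 45 e2 93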